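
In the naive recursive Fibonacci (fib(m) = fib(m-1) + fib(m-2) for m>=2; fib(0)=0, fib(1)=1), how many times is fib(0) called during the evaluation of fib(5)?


Let N(m) = number of times fib(m) is called while evaluating fib(5).
N(5) = 1 (the initial call).
N(4) = 1 (only fib(5) calls it).
For 1 <= m <= 3: fib(m) is called by fib(m+1) and fib(m+2), so
  N(m) = N(m+1) + N(m+2).
fib(0) is called only by fib(2), so N(0) = N(2).
Walk down from m=5:
  N(5)=1, N(4)=1, N(3)=2, N(2)=3, N(1)=5, N(0)=N(2)=3
N(0) = 3


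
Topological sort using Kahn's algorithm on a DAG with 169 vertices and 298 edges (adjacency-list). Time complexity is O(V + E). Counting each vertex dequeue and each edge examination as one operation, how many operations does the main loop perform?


Kahn's algorithm:
  1. Compute in-degrees: O(V + E)
  2. Process queue: each vertex dequeued once (O(V))
     each edge examined once (O(E))
Total = V + E = 169 + 298 = 467


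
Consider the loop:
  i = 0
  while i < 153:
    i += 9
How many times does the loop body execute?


Starting at i = 0, each iteration adds 9.
Iterations until i >= 153:
  Iteration 1: i = 0 -> i = 9
  Iteration 2: i = 9 -> i = 18
  Iteration 3: i = 18 -> i = 27
  Iteration 4: i = 27 -> i = 36
  Iteration 5: i = 36 -> i = 45
  Iteration 6: i = 45 -> i = 54
  Iteration 7: i = 54 -> i = 63
  Iteration 8: i = 63 -> i = 72
  ... continuing ...
Total iterations = ceil(153/9) = 17


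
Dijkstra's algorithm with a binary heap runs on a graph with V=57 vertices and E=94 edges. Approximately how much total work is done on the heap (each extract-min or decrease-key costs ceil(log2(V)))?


Dijkstra with a binary heap: each vertex is extracted once, each edge may relax once.
Each heap operation costs O(log V).
V + E = 57 + 94 = 151
ceil(log2(57)) = 6 (since 2^5 = 32 < 57 <= 64 = 2^6)
Total heap work = (V+E) * ceil(log2(V)) = 151 * 6 = 906


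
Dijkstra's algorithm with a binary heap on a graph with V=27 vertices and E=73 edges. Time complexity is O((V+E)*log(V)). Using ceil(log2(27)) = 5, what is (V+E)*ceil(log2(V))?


Dijkstra with a binary heap: each vertex is extracted once, each edge may relax once.
Each heap operation costs O(log V).
V + E = 27 + 73 = 100
ceil(log2(27)) = 5 (since 2^4 = 16 < 27 <= 32 = 2^5)
Total heap work = (V+E) * ceil(log2(V)) = 100 * 5 = 500


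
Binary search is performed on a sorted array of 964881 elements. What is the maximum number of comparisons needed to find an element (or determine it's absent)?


Binary search halves the search space each comparison:
  Step 1: search space = 964881 -> 482440
  Step 2: search space = 482440 -> 241220
  Step 3: search space = 241220 -> 120610
  Step 4: search space = 120610 -> 60305
  Step 5: search space = 60305 -> 30152
  Step 6: search space = 30152 -> 15076
  Step 7: search space = 15076 -> 7538
  Step 8: search space = 7538 -> 3769
  Step 9: search space = 3769 -> 1884
  Step 10: search space = 1884 -> 942
  Step 11: search space = 942 -> 471
  Step 12: search space = 471 -> 235
  Step 13: search space = 235 -> 117
  Step 14: search space = 117 -> 58
  Step 15: search space = 58 -> 29
  Step 16: search space = 29 -> 14
  Step 17: search space = 14 -> 7
  Step 18: search space = 7 -> 3
  Step 19: search space = 3 -> 1
  Step 20: search space = 1 (final check)
Maximum comparisons = floor(log2(964881)) + 1 = 19 + 1 = 20


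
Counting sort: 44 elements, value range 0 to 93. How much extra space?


n = 44 (output array)
k = 94 (count array for 94 distinct values)
Extra space = 44 + 94 = 138


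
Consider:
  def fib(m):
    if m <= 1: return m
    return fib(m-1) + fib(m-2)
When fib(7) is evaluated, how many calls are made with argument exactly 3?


Let N(m) = number of times fib(m) is called while evaluating fib(7).
N(7) = 1 (the initial call).
N(6) = 1 (only fib(7) calls it).
For 1 <= m <= 5: fib(m) is called by fib(m+1) and fib(m+2), so
  N(m) = N(m+1) + N(m+2).
fib(0) is called only by fib(2), so N(0) = N(2).
Walk down from m=7:
  N(7)=1, N(6)=1, N(5)=2, N(4)=3, N(3)=5
N(3) = 5


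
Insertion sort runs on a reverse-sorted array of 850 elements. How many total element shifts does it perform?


Sum of shifts = 1 + 2 + 3 + ... + 849
= 850 * 849 / 2
= 721650 / 2
= 360825


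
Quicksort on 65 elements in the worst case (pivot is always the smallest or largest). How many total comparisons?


In the worst case, each partition step picks the worst pivot:
  Partition 1: 64 comparisons (n-1 elements to compare)
  Partition 2: 63 comparisons
  Partition 3: 62 comparisons
  Partition 4: 61 comparisons
  Partition 5: 60 comparisons
  ...
  Last partition: 0 comparisons
Total = (n-1) + (n-2) + ... + 1 + 0 = n*(n-1)/2
= 65*64/2 = 2080


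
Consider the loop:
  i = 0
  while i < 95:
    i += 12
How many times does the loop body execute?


Starting at i = 0, each iteration adds 12.
Iterations until i >= 95:
  Iteration 1: i = 0 -> i = 12
  Iteration 2: i = 12 -> i = 24
  Iteration 3: i = 24 -> i = 36
  Iteration 4: i = 36 -> i = 48
  Iteration 5: i = 48 -> i = 60
  Iteration 6: i = 60 -> i = 72
  Iteration 7: i = 72 -> i = 84
  Iteration 8: i = 84 -> i = 96
Total iterations = ceil(95/12) = 8


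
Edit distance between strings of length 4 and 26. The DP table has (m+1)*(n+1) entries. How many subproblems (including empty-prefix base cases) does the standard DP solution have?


The table includes base cases (empty prefixes).
Rows: (m+1) = 5
Columns: (n+1) = 27
Total = 5 * 27 = 135


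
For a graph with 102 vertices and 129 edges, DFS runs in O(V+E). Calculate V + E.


A full DFS traversal visits each vertex once and examines each edge once.
V = 102
E = 129
Sum = 102 + 129 = 231


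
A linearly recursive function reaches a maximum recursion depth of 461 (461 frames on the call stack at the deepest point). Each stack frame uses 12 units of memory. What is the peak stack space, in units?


Maximum recursion depth = 461 frames
Memory per frame = 12 units
Total stack space = depth * frame_size
= 461 * 12 = 5532


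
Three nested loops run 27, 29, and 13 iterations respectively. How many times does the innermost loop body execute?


Loop 1 (outermost): 27 iterations
Loop 2 (middle): 29 iterations per outer
Loop 3 (innermost): 13 iterations per middle
Total = 27 * 29 * 13 = 10179


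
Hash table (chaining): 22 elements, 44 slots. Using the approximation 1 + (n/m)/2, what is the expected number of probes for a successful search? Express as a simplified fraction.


Computing expected probes:
alpha = 22/44
= 1 + alpha/2
= 1 + 22/(2*44)
= (2*44 + 22) / (2*44)
= 110/88 = 5/4


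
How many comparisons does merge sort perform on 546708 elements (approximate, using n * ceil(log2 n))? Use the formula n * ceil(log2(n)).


Recursion depth: ceil(log2(546708)) = 20
Each recursion level merges n = 546708 elements
Total = 546708 * 20 = 10934160


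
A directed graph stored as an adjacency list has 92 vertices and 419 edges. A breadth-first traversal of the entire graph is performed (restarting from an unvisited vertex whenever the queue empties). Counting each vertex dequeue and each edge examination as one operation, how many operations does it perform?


A full BFS traversal dequeues each vertex once and examines each edge once.
Vertex visits: 92
Edge visits: 419
V + E = 92 + 419 = 511


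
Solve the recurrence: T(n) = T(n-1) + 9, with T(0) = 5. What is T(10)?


Unrolling the recurrence:
T(10) = T(9) + 9
       = T(8) + 9 + 9
       = T(7) + 9*3
       ...
       = T(0) + 9*10
       = 5 + 90 = 95


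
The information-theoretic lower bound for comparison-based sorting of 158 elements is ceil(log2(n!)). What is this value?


A binary decision tree of height h has at most 2^h leaves and needs at least n! of them, so h >= ceil(log2(n!)).
158! is far too large to multiply out, so use Stirling's series:
  ln(n!) ~ n ln n - n + (1/2) ln(2 pi n) + 1/(12n)  (error below 1/(360 n^3), negligible here)
  ln(158) = 5.0625950
  n ln n = 158 * 5.0625950 = 799.8900
  (1/2) ln(2 pi * 158) = (1/2) ln(992.7433) = 3.4502
  1/(12*158) = 0.0005
  ln(158!) ~ 799.8900 - 158 + 3.4502 + 0.0005 = 645.3407
Convert to base 2: log2(158!) = 645.3407 / ln 2 = 645.3407 / 0.69314718 = 931.0298
ceil(931.0298) = 932


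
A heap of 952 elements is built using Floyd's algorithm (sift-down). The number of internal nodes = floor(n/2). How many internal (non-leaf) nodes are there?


Leaf nodes occupy roughly half the array.
Sift-down is called for each internal node, starting from the last one.
Internal nodes = floor(n/2) = floor(952/2) = 476


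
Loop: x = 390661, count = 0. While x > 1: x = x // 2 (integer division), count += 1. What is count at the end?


The variable x halves each step:
x = 390661 -> 195330 -> 97665 -> 48832 -> 24416 -> 12208 -> 6104 -> 3052 -> 1526 -> 763 -> 381 -> 190 -> 95 -> 47 -> 23 -> 11 -> 5 -> 2 -> 1
Number of halvings = floor(log2(390661)) = 18


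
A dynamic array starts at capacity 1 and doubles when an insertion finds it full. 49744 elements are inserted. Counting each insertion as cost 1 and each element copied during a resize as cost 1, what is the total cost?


n = 49744
Insertion costs: 49744
Resizes copy 1, 2, 4, ... up to the largest power of 2 that is <= n-1 = 49743, i.e. 32768.
Copy costs = 1 + 2 + 4 + 8 + 16 + 32 + 64 + 128 + 256 + 512 + 1024 + 2048 + 4096 + 8192 + 16384 + 32768 = 65535
Total = 49744 + 65535 = 115279


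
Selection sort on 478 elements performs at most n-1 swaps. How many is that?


Each of the 477 passes places one element in its final position.
Pass 1: swap minimum into position 0
Pass 2: swap minimum of remaining into position 1
...
Pass 477: last two elements, one swap
Maximum swaps = 478 - 1 = 477


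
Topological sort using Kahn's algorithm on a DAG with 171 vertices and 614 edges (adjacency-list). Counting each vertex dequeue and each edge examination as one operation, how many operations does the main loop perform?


Kahn's algorithm:
  1. Compute in-degrees: O(V + E)
  2. Process queue: each vertex dequeued once (O(V))
     each edge examined once (O(E))
Total = V + E = 171 + 614 = 785


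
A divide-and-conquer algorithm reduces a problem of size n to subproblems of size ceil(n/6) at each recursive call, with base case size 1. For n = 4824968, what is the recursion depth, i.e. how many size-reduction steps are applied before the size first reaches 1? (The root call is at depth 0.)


Each step divides the size by 6 (rounding up); after k steps the size is ceil(n/6^k), which equals 1 exactly when 6^k >= n.
So the depth is the smallest k with 6^k >= 4824968, i.e. ceil(log_6(4824968)).
6^8 = 1679616 < 4824968 <= 10077696 = 6^9
Recursion depth = 9


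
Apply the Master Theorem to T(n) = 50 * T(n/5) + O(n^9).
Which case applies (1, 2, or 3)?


The Master Theorem: T(n) = a*T(n/b) + O(n^c)
  a = 50, b = 5, c = 9
log_b(a) = log_5(50) ~ 2.431
Compare b^c with a: 5^9 = 1953125 > 50, so c > log_b(a).
Since c > log_b(a), Case 3 applies.
T(n) = O(n^9)
Master Theorem case = 3


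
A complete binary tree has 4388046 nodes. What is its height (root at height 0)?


In a complete binary tree, level k holds nodes 2^k .. 2^(k+1)-1 (1-indexed).
Height = floor(log2(n)) = floor(log2(4388046)) = 22
Check: 2^22 = 4194304 <= 4388046 < 8388608 = 2^23


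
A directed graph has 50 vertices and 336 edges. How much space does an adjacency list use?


Adjacency list: one list head per vertex + one entry per edge
Vertex heads: 50
Edge entries: 336
Total = 50 + 336 = 386


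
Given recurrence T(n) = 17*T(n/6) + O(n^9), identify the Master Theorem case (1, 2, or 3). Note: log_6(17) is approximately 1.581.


Master Theorem parameters: a=17, b=6, c=9
log_b(a) = 1.581
Compare b^c with a: 6^9 = 10077696 > 17, so c > log_b(a).
Comparing c=9 vs log_b(a)=1.581:
9 > 1.581 => Case 3
Result: T(n) = O(n^9)
Master Theorem case = 3


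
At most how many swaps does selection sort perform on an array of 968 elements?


Each of the 967 passes places one element in its final position.
Pass 1: swap minimum into position 0
Pass 2: swap minimum of remaining into position 1
...
Pass 967: last two elements, one swap
Maximum swaps = 968 - 1 = 967


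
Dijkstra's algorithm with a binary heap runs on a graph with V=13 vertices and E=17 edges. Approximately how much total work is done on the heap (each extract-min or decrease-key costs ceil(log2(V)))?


Dijkstra with a binary heap: each vertex is extracted once, each edge may relax once.
Each heap operation costs O(log V).
V + E = 13 + 17 = 30
ceil(log2(13)) = 4 (since 2^3 = 8 < 13 <= 16 = 2^4)
Total heap work = (V+E) * ceil(log2(V)) = 30 * 4 = 120


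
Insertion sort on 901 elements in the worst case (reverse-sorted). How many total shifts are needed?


In the worst case (reverse-sorted), each element shifts past all previous:
  Element 1: 1 shifts
  Element 2: 2 shifts
  Element 3: 3 shifts
  Element 4: 4 shifts
  Element 5: 5 shifts
  ...
  Element 900: 900 shifts
Total = 1 + 2 + ... + 900
= 901*(901-1)/2 = 405450


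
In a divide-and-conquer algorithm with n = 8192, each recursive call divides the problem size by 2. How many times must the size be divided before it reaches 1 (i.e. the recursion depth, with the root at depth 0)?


Number of divisions = log_2(8192)
Sizes: 8192 -> 4096 -> 2048 -> 1024 -> 512 -> 256 -> 128 -> 64 -> 32 -> 16 -> 8 -> 4 -> 2 -> 1 (13 divisions)
Recursion depth = 13


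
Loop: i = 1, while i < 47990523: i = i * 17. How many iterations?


i multiplies by 17 each step:
i = 1 -> 17 -> 289 -> 4913 -> 83521 -> 1419857 -> 24137569 -> 410338673 (stop)
Iterations = ceil(log_17(47990523)) = 7


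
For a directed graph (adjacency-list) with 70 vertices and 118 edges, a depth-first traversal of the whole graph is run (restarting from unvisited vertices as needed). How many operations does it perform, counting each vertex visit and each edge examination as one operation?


A full DFS traversal visits each vertex once and examines each edge once.
V = 70
E = 118
Sum = 70 + 118 = 188


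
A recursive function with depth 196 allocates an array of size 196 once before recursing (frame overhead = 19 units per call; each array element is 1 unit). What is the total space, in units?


Array allocation: 196 units (allocated once)
Stack frames: 196 deep * 19 per frame = 3724 units
Total = 196 + 3724 = 3920


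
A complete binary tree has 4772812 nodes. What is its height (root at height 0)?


In a complete binary tree, level k holds nodes 2^k .. 2^(k+1)-1 (1-indexed).
Height = floor(log2(n)) = floor(log2(4772812)) = 22
Check: 2^22 = 4194304 <= 4772812 < 8388608 = 2^23


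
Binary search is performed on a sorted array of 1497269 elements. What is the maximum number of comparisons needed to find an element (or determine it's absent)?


Binary search halves the search space each comparison:
  Step 1: search space = 1497269 -> 748634
  Step 2: search space = 748634 -> 374317
  Step 3: search space = 374317 -> 187158
  Step 4: search space = 187158 -> 93579
  Step 5: search space = 93579 -> 46789
  Step 6: search space = 46789 -> 23394
  Step 7: search space = 23394 -> 11697
  Step 8: search space = 11697 -> 5848
  Step 9: search space = 5848 -> 2924
  Step 10: search space = 2924 -> 1462
  Step 11: search space = 1462 -> 731
  Step 12: search space = 731 -> 365
  Step 13: search space = 365 -> 182
  Step 14: search space = 182 -> 91
  Step 15: search space = 91 -> 45
  Step 16: search space = 45 -> 22
  Step 17: search space = 22 -> 11
  Step 18: search space = 11 -> 5
  Step 19: search space = 5 -> 2
  Step 20: search space = 2 -> 1
  Step 21: search space = 1 (final check)
Maximum comparisons = floor(log2(1497269)) + 1 = 20 + 1 = 21


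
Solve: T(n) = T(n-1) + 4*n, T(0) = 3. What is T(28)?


Expanding the recurrence:
T(28) = T(27) + 4*28
       = T(26) + 4*27 + 4*28
       ...
       = T(0) + 4*(1 + 2 + ... + 28)
       = 3 + 4 * 28*29/2
       = 3 + 4 * 406
       = 3 + 1624 = 1627


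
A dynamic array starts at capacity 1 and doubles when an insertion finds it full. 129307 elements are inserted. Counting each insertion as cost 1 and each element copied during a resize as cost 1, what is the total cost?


n = 129307
Insertion costs: 129307
Resizes copy 1, 2, 4, ... up to the largest power of 2 that is <= n-1 = 129306, i.e. 65536.
Copy costs = 1 + 2 + 4 + 8 + 16 + 32 + 64 + 128 + 256 + 512 + 1024 + 2048 + 4096 + 8192 + 16384 + 32768 + 65536 = 131071
Total = 129307 + 131071 = 260378


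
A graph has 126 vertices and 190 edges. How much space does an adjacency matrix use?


Adjacency matrix: V x V grid of entries
Space = V^2 = 126^2 = 126 * 126 = 15876


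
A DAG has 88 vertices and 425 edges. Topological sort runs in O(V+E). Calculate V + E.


V = 88 (vertex processing)
E = 425 (edge processing)
V + E = 88 + 425 = 513


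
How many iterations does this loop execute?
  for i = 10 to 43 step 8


The loop variable i takes values starting at 10 and increments by 8 each iteration.
Sequence: i = 10, 18, 26, 34, 42
The upper bound 43 is inclusive, so the count is floor((last - first) / step) + 1:
floor((43 - 10) / 8) + 1 = floor(33/8) + 1 = 4 + 1 = 5


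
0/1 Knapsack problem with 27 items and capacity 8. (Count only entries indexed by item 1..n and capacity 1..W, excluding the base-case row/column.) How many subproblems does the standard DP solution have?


The DP table is indexed by (item, capacity).
Rows: 27 items
Columns: 8 capacity values (1 to W)
Total subproblems = 27 * 8 = 216


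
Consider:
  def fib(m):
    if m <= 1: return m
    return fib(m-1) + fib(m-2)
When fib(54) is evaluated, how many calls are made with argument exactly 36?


Let N(m) = number of times fib(m) is called while evaluating fib(54).
N(54) = 1 (the initial call).
N(53) = 1 (only fib(54) calls it).
For 1 <= m <= 52: fib(m) is called by fib(m+1) and fib(m+2), so
  N(m) = N(m+1) + N(m+2).
fib(0) is called only by fib(2), so N(0) = N(2).
Walk down from m=54:
  N(54)=1, N(53)=1, N(52)=2, N(51)=3, N(50)=5, N(49)=8, N(48)=13, N(47)=21, N(46)=34, N(45)=55, N(44)=89, N(43)=144, N(42)=233, N(41)=377, N(40)=610, N(39)=987, N(38)=1597, N(37)=2584, N(36)=4181
N(36) = 4181


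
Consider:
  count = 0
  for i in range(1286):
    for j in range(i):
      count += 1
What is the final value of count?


For each i, the inner loop runs i times:
  i=0: inner runs 0 times
  i=1: inner runs 1 time
  i=2: inner runs 2 times
  i=3: inner runs 3 times
  i=4: inner runs 4 times
  i=5: inner runs 5 times
  i=6: inner runs 6 times
  i=7: inner runs 7 times
  ...
Total = 0 + 1 + 2 + ... + 1285 = 1286*(1286-1)/2 = 826255


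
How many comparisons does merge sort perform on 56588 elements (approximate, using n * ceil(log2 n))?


Recursion depth: ceil(log2(56588)) = 16
Each recursion level merges n = 56588 elements
Total = 56588 * 16 = 905408


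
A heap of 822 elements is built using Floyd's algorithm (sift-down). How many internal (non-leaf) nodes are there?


Leaf nodes occupy roughly half the array.
Sift-down is called for each internal node, starting from the last one.
Internal nodes = floor(n/2) = floor(822/2) = 411


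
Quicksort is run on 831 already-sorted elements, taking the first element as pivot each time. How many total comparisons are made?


Sum of comparisons per partition:
830 + 829 + ... + 1 + 0
= 831 * (831 - 1) / 2
= 831 * 830 / 2
= 344865


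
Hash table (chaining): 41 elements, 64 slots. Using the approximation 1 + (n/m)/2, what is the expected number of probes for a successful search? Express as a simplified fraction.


Computing expected probes:
alpha = 41/64
= 1 + alpha/2
= 1 + 41/(2*64)
= (2*64 + 41) / (2*64)
= 169/128


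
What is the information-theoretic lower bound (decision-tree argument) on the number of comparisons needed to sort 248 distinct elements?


A binary decision tree of height h has at most 2^h leaves and needs at least n! of them, so h >= ceil(log2(n!)).
248! is far too large to multiply out, so use Stirling's series:
  ln(n!) ~ n ln n - n + (1/2) ln(2 pi n) + 1/(12n)  (error below 1/(360 n^3), negligible here)
  ln(248) = 5.5134287
  n ln n = 248 * 5.5134287 = 1367.3303
  (1/2) ln(2 pi * 248) = (1/2) ln(1558.2300) = 3.6757
  1/(12*248) = 0.0003
  ln(248!) ~ 1367.3303 - 248 + 3.6757 + 0.0003 = 1123.0063
Convert to base 2: log2(248!) = 1123.0063 / ln 2 = 1123.0063 / 0.69314718 = 1620.1556
ceil(1620.1556) = 1621


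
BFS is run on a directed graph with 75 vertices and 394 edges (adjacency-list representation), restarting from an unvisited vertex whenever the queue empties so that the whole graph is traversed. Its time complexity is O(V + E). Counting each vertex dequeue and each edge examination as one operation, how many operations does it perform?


A full BFS traversal dequeues each vertex exactly once and examines each directed edge exactly once.
V = 75 (vertex processing cost)
E = 394 (edge examination cost)
Total operations proportional to V + E = 75 + 394 = 469


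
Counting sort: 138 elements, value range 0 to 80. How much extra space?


n = 138 (output array)
k = 81 (count array for 81 distinct values)
Extra space = 138 + 81 = 219


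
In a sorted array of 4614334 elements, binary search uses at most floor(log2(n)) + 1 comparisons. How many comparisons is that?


Halving sequence: 4614334 -> 2307167 -> 1153583 -> 576791 -> 288395 -> 144197 -> 72098 -> 36049 -> 18024 -> 9012 -> 4506 -> 2253 -> 1126 -> 563 -> 281 -> 140 -> 70 -> 35 -> 17 -> 8 -> 4 -> 2 -> 1
Number of halvings = 22
Max comparisons = 22 + 1 = 23


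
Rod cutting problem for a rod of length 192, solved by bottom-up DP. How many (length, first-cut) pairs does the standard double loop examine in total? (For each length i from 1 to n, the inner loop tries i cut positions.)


For each subproblem length i = 1..192, the inner loop considers i possible first cuts.
Total = 1 + 2 + ... + 192
= 192*(192+1)/2
= 192*193/2 = 18528


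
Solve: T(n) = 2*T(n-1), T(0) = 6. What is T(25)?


Unrolling:
T(25) = 2*T(24) = 2^2*T(23) = ... = 2^25*T(0)
= 2^25 * 6
= 33554432 * 6 = 201326592


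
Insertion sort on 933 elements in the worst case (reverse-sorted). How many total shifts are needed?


In the worst case (reverse-sorted), each element shifts past all previous:
  Element 1: 1 shifts
  Element 2: 2 shifts
  Element 3: 3 shifts
  Element 4: 4 shifts
  Element 5: 5 shifts
  ...
  Element 932: 932 shifts
Total = 1 + 2 + ... + 932
= 933*(933-1)/2 = 434778


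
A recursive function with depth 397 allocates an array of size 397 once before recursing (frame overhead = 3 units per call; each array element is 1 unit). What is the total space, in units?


Array allocation: 397 units (allocated once)
Stack frames: 397 deep * 3 per frame = 1191 units
Total = 397 + 1191 = 1588


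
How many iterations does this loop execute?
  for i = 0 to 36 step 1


The loop variable i takes values starting at 0 and increments by 1 each iteration.
Sequence: i = 0, 1, 2, 3, 4, 5, 6, 7, 8, ...
The upper bound 36 is inclusive, so the count is floor((last - first) / step) + 1:
floor((36 - 0) / 1) + 1 = floor(36/1) + 1 = 36 + 1 = 37


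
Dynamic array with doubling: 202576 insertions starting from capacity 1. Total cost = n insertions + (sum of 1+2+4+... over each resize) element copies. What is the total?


n = 202576
Insertion costs: 202576
Resizes copy 1, 2, 4, ... up to the largest power of 2 that is <= n-1 = 202575, i.e. 131072.
Copy costs = 1 + 2 + 4 + 8 + 16 + 32 + 64 + 128 + 256 + 512 + 1024 + 2048 + 4096 + 8192 + 16384 + 32768 + 65536 + 131072 = 262143
Total = 202576 + 262143 = 464719


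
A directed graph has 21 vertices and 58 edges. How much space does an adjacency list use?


Adjacency list: one list head per vertex + one entry per edge
Vertex heads: 21
Edge entries: 58
Total = 21 + 58 = 79


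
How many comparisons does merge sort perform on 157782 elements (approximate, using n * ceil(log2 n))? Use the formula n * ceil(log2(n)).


Recursion depth: ceil(log2(157782)) = 18
Each recursion level merges n = 157782 elements
Total = 157782 * 18 = 2840076


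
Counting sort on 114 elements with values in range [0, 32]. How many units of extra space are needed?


Output array size: 114 (to store sorted result)
Count array size: 33 (one slot per possible value, range 0 to 32)
Total extra space = 114 + 33 = 147


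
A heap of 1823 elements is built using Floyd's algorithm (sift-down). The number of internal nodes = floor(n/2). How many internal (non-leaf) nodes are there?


Leaf nodes occupy roughly half the array.
Sift-down is called for each internal node, starting from the last one.
Internal nodes = floor(n/2) = floor(1823/2) = 911


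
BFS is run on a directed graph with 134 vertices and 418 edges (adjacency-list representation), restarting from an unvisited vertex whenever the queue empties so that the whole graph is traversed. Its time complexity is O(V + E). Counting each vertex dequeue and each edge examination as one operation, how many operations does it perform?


A full BFS traversal dequeues each vertex exactly once and examines each directed edge exactly once.
V = 134 (vertex processing cost)
E = 418 (edge examination cost)
Total operations proportional to V + E = 134 + 418 = 552


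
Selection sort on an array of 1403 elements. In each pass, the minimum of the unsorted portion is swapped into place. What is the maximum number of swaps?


Selection sort performs one swap per pass:
  Pass 1: find min in positions 0 to 1402, swap with position 0
  Pass 2: find min in positions 1 to 1402, swap with position 1
  Pass 3: find min in positions 2 to 1402, swap with position 2
  Pass 4: find min in positions 3 to 1402, swap with position 3
  Pass 5: find min in positions 4 to 1402, swap with position 4
  ... (1397 more passes)
Total passes (and swaps) = n - 1 = 1403 - 1 = 1402


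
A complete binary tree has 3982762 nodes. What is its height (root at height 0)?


In a complete binary tree, level k holds nodes 2^k .. 2^(k+1)-1 (1-indexed).
Height = floor(log2(n)) = floor(log2(3982762)) = 21
Check: 2^21 = 2097152 <= 3982762 < 4194304 = 2^22


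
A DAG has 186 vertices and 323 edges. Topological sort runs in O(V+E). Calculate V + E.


V = 186 (vertex processing)
E = 323 (edge processing)
V + E = 186 + 323 = 509


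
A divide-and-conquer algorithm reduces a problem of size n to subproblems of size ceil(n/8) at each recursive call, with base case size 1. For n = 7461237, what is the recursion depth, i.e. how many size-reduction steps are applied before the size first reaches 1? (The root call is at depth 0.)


Each step divides the size by 8 (rounding up); after k steps the size is ceil(n/8^k), which equals 1 exactly when 8^k >= n.
So the depth is the smallest k with 8^k >= 7461237, i.e. ceil(log_8(7461237)).
8^7 = 2097152 < 7461237 <= 16777216 = 8^8
Recursion depth = 8


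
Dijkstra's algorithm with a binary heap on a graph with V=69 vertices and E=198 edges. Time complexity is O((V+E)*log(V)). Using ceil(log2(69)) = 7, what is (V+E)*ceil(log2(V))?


Dijkstra with a binary heap: each vertex is extracted once, each edge may relax once.
Each heap operation costs O(log V).
V + E = 69 + 198 = 267
ceil(log2(69)) = 7 (since 2^6 = 64 < 69 <= 128 = 2^7)
Total heap work = (V+E) * ceil(log2(V)) = 267 * 7 = 1869


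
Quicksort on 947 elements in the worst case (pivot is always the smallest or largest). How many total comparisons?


In the worst case, each partition step picks the worst pivot:
  Partition 1: 946 comparisons (n-1 elements to compare)
  Partition 2: 945 comparisons
  Partition 3: 944 comparisons
  Partition 4: 943 comparisons
  Partition 5: 942 comparisons
  ...
  Last partition: 0 comparisons
Total = (n-1) + (n-2) + ... + 1 + 0 = n*(n-1)/2
= 947*946/2 = 447931


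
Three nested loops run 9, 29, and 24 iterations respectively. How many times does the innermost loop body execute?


Loop 1 (outermost): 9 iterations
Loop 2 (middle): 29 iterations per outer
Loop 3 (innermost): 24 iterations per middle
Total = 9 * 29 * 24 = 6264


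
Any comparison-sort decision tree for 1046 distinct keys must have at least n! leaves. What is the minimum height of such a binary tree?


A binary decision tree of height h has at most 2^h leaves and needs at least n! of them, so h >= ceil(log2(n!)).
1046! is far too large to multiply out, so use Stirling's series:
  ln(n!) ~ n ln n - n + (1/2) ln(2 pi n) + 1/(12n)  (error below 1/(360 n^3), negligible here)
  ln(1046) = 6.9527286
  n ln n = 1046 * 6.9527286 = 7272.5541
  (1/2) ln(2 pi * 1046) = (1/2) ln(6572.2118) = 4.3953
  1/(12*1046) = 0.0001
  ln(1046!) ~ 7272.5541 - 1046 + 4.3953 + 0.0001 = 6230.9495
Convert to base 2: log2(1046!) = 6230.9495 / ln 2 = 6230.9495 / 0.69314718 = 8989.3600
ceil(8989.3600) = 8990


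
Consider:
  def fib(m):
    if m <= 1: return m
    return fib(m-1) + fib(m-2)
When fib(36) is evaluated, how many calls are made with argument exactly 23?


Let N(m) = number of times fib(m) is called while evaluating fib(36).
N(36) = 1 (the initial call).
N(35) = 1 (only fib(36) calls it).
For 1 <= m <= 34: fib(m) is called by fib(m+1) and fib(m+2), so
  N(m) = N(m+1) + N(m+2).
fib(0) is called only by fib(2), so N(0) = N(2).
Walk down from m=36:
  N(36)=1, N(35)=1, N(34)=2, N(33)=3, N(32)=5, N(31)=8, N(30)=13, N(29)=21, N(28)=34, N(27)=55, N(26)=89, N(25)=144, N(24)=233, N(23)=377
N(23) = 377


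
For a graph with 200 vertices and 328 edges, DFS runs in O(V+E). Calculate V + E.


A full DFS traversal visits each vertex once and examines each edge once.
V = 200
E = 328
Sum = 200 + 328 = 528


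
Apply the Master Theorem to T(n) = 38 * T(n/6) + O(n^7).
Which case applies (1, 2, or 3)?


The Master Theorem: T(n) = a*T(n/b) + O(n^c)
  a = 38, b = 6, c = 7
log_b(a) = log_6(38) ~ 2.03
Compare b^c with a: 6^7 = 279936 > 38, so c > log_b(a).
Since c > log_b(a), Case 3 applies.
T(n) = O(n^7)
Master Theorem case = 3


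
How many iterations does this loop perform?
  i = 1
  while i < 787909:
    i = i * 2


The loop variable doubles each iteration:
i = 1 -> 2 -> 4 -> 8 -> 16 -> 32 -> 64 -> 128 -> 256 -> 512 -> 1024 -> 2048 -> 4096 -> 8192 -> 16384 -> 32768 -> 65536 -> 131072 -> 262144 -> 524288 -> 1048576 (stop, 1048576 >= 787909)
Number of doublings = ceil(log2(787909)) = 20


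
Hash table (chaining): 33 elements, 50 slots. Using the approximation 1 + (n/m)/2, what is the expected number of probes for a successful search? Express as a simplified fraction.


Computing expected probes:
alpha = 33/50
= 1 + alpha/2
= 1 + 33/(2*50)
= (2*50 + 33) / (2*50)
= 133/100


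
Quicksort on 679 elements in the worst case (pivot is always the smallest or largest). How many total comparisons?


In the worst case, each partition step picks the worst pivot:
  Partition 1: 678 comparisons (n-1 elements to compare)
  Partition 2: 677 comparisons
  Partition 3: 676 comparisons
  Partition 4: 675 comparisons
  Partition 5: 674 comparisons
  ...
  Last partition: 0 comparisons
Total = (n-1) + (n-2) + ... + 1 + 0 = n*(n-1)/2
= 679*678/2 = 230181


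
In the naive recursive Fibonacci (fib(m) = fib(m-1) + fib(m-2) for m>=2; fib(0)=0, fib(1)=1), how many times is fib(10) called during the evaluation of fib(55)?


Let N(m) = number of times fib(m) is called while evaluating fib(55).
N(55) = 1 (the initial call).
N(54) = 1 (only fib(55) calls it).
For 1 <= m <= 53: fib(m) is called by fib(m+1) and fib(m+2), so
  N(m) = N(m+1) + N(m+2).
fib(0) is called only by fib(2), so N(0) = N(2).
Walk down from m=55:
  N(55)=1, N(54)=1, N(53)=2, N(52)=3, N(51)=5, N(50)=8, N(49)=13, N(48)=21, N(47)=34, N(46)=55, N(45)=89, N(44)=144, N(43)=233, N(42)=377, N(41)=610, N(40)=987, N(39)=1597, N(38)=2584, N(37)=4181, N(36)=6765, N(35)=10946, N(34)=17711, N(33)=28657, N(32)=46368, N(31)=75025, N(30)=121393, N(29)=196418, N(28)=317811, N(27)=514229, N(26)=832040, N(25)=1346269, N(24)=2178309, N(23)=3524578, N(22)=5702887, N(21)=9227465, N(20)=14930352, N(19)=24157817, N(18)=39088169, N(17)=63245986, N(16)=102334155, N(15)=165580141, N(14)=267914296, N(13)=433494437, N(12)=701408733, N(11)=1134903170, N(10)=1836311903
N(10) = 1836311903


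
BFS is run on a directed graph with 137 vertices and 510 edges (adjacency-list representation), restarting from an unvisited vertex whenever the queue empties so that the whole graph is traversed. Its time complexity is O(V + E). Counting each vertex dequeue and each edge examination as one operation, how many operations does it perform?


A full BFS traversal dequeues each vertex exactly once and examines each directed edge exactly once.
V = 137 (vertex processing cost)
E = 510 (edge examination cost)
Total operations proportional to V + E = 137 + 510 = 647


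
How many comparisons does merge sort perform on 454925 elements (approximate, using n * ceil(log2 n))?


Recursion depth: ceil(log2(454925)) = 19
Each recursion level merges n = 454925 elements
Total = 454925 * 19 = 8643575


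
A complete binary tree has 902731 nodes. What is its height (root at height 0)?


In a complete binary tree, level k holds nodes 2^k .. 2^(k+1)-1 (1-indexed).
Height = floor(log2(n)) = floor(log2(902731)) = 19
Check: 2^19 = 524288 <= 902731 < 1048576 = 2^20


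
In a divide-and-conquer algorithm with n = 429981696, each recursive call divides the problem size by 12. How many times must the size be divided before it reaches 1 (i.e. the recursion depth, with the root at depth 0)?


Number of divisions = log_12(429981696)
Sizes: 429981696 -> 35831808 -> 2985984 -> 248832 -> 20736 -> 1728 -> 144 -> 12 -> 1 (8 divisions)
Recursion depth = 8


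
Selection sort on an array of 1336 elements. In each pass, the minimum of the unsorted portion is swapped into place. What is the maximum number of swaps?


Selection sort performs one swap per pass:
  Pass 1: find min in positions 0 to 1335, swap with position 0
  Pass 2: find min in positions 1 to 1335, swap with position 1
  Pass 3: find min in positions 2 to 1335, swap with position 2
  Pass 4: find min in positions 3 to 1335, swap with position 3
  Pass 5: find min in positions 4 to 1335, swap with position 4
  ... (1330 more passes)
Total passes (and swaps) = n - 1 = 1336 - 1 = 1335


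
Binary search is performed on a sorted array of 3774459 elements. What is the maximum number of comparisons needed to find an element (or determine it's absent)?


Binary search halves the search space each comparison:
  Step 1: search space = 3774459 -> 1887229
  Step 2: search space = 1887229 -> 943614
  Step 3: search space = 943614 -> 471807
  Step 4: search space = 471807 -> 235903
  Step 5: search space = 235903 -> 117951
  Step 6: search space = 117951 -> 58975
  Step 7: search space = 58975 -> 29487
  Step 8: search space = 29487 -> 14743
  Step 9: search space = 14743 -> 7371
  Step 10: search space = 7371 -> 3685
  Step 11: search space = 3685 -> 1842
  Step 12: search space = 1842 -> 921
  Step 13: search space = 921 -> 460
  Step 14: search space = 460 -> 230
  Step 15: search space = 230 -> 115
  Step 16: search space = 115 -> 57
  Step 17: search space = 57 -> 28
  Step 18: search space = 28 -> 14
  Step 19: search space = 14 -> 7
  Step 20: search space = 7 -> 3
  Step 21: search space = 3 -> 1
  Step 22: search space = 1 (final check)
Maximum comparisons = floor(log2(3774459)) + 1 = 21 + 1 = 22


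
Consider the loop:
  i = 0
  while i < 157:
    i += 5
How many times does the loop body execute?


Starting at i = 0, each iteration adds 5.
Iterations until i >= 157:
  Iteration 1: i = 0 -> i = 5
  Iteration 2: i = 5 -> i = 10
  Iteration 3: i = 10 -> i = 15
  Iteration 4: i = 15 -> i = 20
  Iteration 5: i = 20 -> i = 25
  Iteration 6: i = 25 -> i = 30
  Iteration 7: i = 30 -> i = 35
  Iteration 8: i = 35 -> i = 40
  ... continuing ...
Total iterations = ceil(157/5) = 32


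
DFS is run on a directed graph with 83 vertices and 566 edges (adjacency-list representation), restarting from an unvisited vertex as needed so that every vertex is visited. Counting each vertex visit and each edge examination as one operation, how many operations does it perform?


A full DFS traversal processes each vertex exactly once (push/pop on stack).
Each directed edge is examined once.
V = 83, E = 566
V + E = 649


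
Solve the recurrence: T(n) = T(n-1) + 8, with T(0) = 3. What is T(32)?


Unrolling the recurrence:
T(32) = T(31) + 8
       = T(30) + 8 + 8
       = T(29) + 8*3
       ...
       = T(0) + 8*32
       = 3 + 256 = 259


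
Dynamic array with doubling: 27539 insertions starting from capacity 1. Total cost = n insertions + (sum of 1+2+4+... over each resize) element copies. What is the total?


n = 27539
Insertion costs: 27539
Resizes copy 1, 2, 4, ... up to the largest power of 2 that is <= n-1 = 27538, i.e. 16384.
Copy costs = 1 + 2 + 4 + 8 + 16 + 32 + 64 + 128 + 256 + 512 + 1024 + 2048 + 4096 + 8192 + 16384 = 32767
Total = 27539 + 32767 = 60306


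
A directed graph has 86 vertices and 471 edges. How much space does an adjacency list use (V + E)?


Adjacency list: one list head per vertex + one entry per edge
Vertex heads: 86
Edge entries: 471
Total = 86 + 471 = 557


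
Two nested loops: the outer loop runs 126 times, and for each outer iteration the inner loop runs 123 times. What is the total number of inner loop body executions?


Outer loop: 126 iterations
Inner loop: 123 iterations per outer iteration
Total = 126 * 123 = 15498


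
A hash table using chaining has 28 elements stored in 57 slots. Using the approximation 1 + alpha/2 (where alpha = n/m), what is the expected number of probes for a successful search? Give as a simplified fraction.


Load factor alpha = n/m = 28/57
Expected probes = 1 + alpha/2 = 1 + 28/(2*57)
= 1 + 28/114
= 114/114 + 28/114
= 142/114
Simplify: 71/57


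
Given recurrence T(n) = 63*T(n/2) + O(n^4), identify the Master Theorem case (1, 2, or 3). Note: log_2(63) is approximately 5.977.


Master Theorem parameters: a=63, b=2, c=4
log_b(a) = 5.977
Compare b^c with a: 2^4 = 16 < 63, so c < log_b(a).
Comparing c=4 vs log_b(a)=5.977:
4 < 5.977 => Case 1
Result: T(n) = O(n^(log_2 63)) ~ O(n^5.977)
Master Theorem case = 1


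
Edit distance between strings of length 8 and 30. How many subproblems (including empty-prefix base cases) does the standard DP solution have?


The table includes base cases (empty prefixes).
Rows: (m+1) = 9
Columns: (n+1) = 31
Total = 9 * 31 = 279


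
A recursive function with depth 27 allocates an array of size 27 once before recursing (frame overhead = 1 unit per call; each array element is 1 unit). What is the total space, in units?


Array allocation: 27 units (allocated once)
Stack frames: 27 deep * 1 per frame = 27 units
Total = 27 + 27 = 54


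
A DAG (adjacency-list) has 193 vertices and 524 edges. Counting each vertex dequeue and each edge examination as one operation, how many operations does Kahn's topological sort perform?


V = 193 (vertex processing)
E = 524 (edge processing)
V + E = 193 + 524 = 717


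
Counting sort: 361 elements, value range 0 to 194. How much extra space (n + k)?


n = 361 (output array)
k = 195 (count array for 195 distinct values)
Extra space = 361 + 195 = 556


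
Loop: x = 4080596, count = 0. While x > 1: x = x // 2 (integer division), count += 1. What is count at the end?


The variable x halves each step:
x = 4080596 -> 2040298 -> 1020149 -> 510074 -> 255037 -> 127518 -> 63759 -> 31879 -> 15939 -> 7969 -> 3984 -> 1992 -> 996 -> 498 -> 249 -> 124 -> 62 -> 31 -> 15 -> 7 -> 3 -> 1
Number of halvings = floor(log2(4080596)) = 21


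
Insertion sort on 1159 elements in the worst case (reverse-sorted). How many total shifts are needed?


In the worst case (reverse-sorted), each element shifts past all previous:
  Element 1: 1 shifts
  Element 2: 2 shifts
  Element 3: 3 shifts
  Element 4: 4 shifts
  Element 5: 5 shifts
  ...
  Element 1158: 1158 shifts
Total = 1 + 2 + ... + 1158
= 1159*(1159-1)/2 = 671061
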